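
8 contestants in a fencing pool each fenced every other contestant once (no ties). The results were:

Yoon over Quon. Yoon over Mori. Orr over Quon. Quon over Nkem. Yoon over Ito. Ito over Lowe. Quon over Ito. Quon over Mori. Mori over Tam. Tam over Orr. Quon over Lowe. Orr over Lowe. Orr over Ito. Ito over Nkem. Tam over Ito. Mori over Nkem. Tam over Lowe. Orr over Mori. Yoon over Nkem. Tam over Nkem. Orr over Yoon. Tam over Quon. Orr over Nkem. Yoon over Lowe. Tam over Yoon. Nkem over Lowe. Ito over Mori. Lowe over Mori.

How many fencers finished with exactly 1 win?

2

Win totals: Quon 4, Nkem 1, Tam 6, Lowe 1, Orr 6, Yoon 5, Ito 3, Mori 2.
Exactly 1: Nkem, Lowe — 2 fencers.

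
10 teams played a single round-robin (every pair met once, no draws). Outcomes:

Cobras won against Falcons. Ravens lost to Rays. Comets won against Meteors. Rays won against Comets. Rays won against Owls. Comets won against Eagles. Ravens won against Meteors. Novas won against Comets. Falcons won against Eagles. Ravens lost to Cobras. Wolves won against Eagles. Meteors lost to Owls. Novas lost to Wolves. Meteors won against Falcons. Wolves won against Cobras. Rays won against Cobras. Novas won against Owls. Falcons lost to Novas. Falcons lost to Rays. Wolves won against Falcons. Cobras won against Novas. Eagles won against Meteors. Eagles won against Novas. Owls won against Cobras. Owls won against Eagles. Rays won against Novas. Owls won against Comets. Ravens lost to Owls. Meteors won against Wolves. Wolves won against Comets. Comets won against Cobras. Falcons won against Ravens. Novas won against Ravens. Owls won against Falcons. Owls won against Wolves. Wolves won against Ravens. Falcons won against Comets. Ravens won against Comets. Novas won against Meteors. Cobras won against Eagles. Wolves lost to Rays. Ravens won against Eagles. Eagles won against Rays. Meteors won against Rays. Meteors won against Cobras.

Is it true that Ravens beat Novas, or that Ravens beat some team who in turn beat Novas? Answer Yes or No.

Ravens did not beat Novas directly.
Ravens beat Comets, Meteors, Eagles. Of those, Eagles beat Novas.

Yes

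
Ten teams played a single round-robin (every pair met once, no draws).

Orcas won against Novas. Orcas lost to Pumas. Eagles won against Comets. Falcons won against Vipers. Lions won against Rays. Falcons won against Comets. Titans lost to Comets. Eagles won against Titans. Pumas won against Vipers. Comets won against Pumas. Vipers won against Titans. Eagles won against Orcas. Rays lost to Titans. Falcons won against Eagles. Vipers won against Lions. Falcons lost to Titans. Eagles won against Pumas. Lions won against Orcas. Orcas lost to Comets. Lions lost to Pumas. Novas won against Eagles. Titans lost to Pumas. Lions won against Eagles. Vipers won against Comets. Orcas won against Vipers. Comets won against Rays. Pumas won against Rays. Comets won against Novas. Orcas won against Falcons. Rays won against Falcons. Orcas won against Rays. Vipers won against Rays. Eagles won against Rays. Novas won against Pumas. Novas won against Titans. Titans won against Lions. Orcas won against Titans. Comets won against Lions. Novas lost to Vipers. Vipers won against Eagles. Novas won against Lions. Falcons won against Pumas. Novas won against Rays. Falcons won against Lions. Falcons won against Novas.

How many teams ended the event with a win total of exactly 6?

Win totals: Lions 3, Comets 6, Vipers 6, Novas 5, Pumas 5, Eagles 5, Rays 1, Titans 3, Falcons 6, Orcas 5.
Exactly 6: Comets, Vipers, Falcons — 3 teams.

3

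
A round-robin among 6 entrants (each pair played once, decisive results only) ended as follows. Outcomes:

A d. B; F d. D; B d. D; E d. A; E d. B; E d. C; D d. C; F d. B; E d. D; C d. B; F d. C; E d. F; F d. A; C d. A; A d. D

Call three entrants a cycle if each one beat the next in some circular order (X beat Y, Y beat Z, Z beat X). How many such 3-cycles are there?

2

Of the C(6,3) = 20 triples, the cyclic ones are: {A, C, D}; {B, C, D}.
That is 2.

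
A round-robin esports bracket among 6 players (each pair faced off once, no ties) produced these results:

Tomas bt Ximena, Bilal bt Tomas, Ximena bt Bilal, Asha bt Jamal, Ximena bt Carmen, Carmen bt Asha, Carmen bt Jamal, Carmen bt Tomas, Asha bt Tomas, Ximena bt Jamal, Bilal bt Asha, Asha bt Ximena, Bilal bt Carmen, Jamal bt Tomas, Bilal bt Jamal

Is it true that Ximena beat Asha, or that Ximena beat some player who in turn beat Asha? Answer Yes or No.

Yes

Ximena did not beat Asha directly.
Ximena beat Carmen, Bilal, Jamal. Of those, Carmen beat Asha.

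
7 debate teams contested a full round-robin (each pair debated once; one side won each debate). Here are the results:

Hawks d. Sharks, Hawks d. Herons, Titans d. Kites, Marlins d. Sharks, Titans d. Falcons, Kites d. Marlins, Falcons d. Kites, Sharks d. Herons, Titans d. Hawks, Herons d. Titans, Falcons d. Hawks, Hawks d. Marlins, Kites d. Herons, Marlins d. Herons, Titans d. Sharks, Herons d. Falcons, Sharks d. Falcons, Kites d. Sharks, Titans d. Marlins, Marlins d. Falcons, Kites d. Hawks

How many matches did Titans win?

5

Titans' results: beat Marlins, Sharks, Falcons, Hawks, Kites; lost to Herons.
That is 5 wins.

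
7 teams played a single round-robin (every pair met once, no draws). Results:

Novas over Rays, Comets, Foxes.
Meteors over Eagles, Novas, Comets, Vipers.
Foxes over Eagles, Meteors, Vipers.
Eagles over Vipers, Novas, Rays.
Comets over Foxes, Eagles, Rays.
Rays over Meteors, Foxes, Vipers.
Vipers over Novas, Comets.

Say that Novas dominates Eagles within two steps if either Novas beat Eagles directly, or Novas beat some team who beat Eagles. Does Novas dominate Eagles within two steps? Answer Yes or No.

Novas did not beat Eagles directly.
Novas beat Comets, Rays, Foxes. Of those, Comets beat Eagles.

Yes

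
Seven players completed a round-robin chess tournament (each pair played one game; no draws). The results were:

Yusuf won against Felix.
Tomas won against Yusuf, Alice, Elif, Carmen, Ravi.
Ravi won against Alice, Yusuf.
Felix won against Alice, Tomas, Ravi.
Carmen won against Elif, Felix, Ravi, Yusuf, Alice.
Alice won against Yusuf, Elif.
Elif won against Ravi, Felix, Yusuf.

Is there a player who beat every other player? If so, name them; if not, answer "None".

None

Highest win total is Tomas with 5 (out of 6 possible).
Tomas lost to Felix, so no player went undefeated.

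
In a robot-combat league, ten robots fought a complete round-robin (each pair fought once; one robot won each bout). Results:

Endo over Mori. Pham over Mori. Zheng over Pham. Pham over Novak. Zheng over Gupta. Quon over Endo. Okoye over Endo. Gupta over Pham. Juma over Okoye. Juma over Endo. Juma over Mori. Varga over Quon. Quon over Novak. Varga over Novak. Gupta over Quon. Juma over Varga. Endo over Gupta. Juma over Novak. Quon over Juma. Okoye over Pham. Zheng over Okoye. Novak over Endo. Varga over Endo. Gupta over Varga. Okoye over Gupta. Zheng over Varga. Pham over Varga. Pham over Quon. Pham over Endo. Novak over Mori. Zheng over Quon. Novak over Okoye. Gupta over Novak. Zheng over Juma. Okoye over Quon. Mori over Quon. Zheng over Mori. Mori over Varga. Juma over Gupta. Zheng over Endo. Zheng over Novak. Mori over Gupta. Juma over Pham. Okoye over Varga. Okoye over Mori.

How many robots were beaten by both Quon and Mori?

0

Quon beat: Novak, Juma, Endo.
Mori beat: Quon, Varga, Gupta.
No one was beaten by both.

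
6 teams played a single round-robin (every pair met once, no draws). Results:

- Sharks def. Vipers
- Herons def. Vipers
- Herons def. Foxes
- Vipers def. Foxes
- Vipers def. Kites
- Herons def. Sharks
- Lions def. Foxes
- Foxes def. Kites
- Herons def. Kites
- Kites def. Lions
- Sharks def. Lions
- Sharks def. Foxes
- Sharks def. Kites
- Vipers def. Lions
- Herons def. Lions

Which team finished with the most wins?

Win totals: Foxes 1, Kites 1, Lions 1, Vipers 3, Herons 5, Sharks 4.
Herons leads with 5 wins (next highest: 4).

Herons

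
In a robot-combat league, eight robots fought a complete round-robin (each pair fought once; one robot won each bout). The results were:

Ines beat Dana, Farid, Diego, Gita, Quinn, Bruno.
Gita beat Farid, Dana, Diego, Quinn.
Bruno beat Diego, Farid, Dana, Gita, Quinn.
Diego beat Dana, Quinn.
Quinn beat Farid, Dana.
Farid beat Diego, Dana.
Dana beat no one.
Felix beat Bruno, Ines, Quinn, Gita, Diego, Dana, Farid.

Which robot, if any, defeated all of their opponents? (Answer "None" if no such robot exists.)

Felix has 7 wins out of 7 opponents — a perfect record.

Felix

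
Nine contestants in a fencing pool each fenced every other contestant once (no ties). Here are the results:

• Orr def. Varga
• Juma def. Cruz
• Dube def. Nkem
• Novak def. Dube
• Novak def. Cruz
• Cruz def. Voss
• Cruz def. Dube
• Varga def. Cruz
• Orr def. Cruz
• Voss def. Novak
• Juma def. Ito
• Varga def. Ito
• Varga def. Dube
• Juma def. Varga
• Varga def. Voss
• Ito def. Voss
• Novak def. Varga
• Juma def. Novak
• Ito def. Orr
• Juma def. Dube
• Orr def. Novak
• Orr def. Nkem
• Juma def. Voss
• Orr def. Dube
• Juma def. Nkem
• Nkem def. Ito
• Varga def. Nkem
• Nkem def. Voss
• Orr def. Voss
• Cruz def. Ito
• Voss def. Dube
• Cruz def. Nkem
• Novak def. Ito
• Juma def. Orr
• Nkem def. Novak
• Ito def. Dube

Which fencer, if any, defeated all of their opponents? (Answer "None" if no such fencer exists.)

Juma

Juma has 8 wins out of 8 opponents — a perfect record.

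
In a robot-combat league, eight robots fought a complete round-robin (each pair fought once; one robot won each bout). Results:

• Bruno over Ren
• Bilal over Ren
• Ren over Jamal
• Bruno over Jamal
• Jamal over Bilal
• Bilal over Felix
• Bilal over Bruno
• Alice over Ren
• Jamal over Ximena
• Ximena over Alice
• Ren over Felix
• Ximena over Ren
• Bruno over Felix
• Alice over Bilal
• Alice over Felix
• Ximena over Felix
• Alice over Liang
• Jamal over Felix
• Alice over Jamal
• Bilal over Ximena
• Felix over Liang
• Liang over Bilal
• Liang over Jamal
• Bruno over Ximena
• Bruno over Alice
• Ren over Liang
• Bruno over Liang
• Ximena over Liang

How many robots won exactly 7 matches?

Win totals: Jamal 3, Liang 2, Bilal 4, Felix 1, Alice 5, Bruno 6, Ximena 4, Ren 3.
No robot has exactly 7 wins.

0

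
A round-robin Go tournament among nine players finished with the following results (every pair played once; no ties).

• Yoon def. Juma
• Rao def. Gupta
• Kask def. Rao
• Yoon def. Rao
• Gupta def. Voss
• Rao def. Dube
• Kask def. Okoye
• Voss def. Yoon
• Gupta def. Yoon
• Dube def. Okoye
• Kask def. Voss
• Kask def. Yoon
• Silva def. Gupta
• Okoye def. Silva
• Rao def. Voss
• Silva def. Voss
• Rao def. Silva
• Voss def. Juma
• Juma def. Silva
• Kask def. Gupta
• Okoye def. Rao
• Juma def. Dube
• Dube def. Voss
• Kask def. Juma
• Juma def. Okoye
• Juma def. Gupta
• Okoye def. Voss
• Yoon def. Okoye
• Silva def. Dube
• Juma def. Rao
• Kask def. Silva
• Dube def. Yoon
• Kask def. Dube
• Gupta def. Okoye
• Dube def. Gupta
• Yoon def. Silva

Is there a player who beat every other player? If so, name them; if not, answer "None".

Kask

Kask has 8 wins out of 8 opponents — a perfect record.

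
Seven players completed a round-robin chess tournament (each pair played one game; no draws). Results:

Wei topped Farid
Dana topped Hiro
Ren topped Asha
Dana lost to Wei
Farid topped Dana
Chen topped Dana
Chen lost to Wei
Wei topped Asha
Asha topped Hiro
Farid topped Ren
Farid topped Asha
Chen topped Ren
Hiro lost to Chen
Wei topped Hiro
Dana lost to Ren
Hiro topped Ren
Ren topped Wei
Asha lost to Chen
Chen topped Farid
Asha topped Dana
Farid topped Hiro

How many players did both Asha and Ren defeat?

1

Asha beat: Dana, Hiro.
Ren beat: Dana, Wei, Asha.
Both beat: Dana — 1.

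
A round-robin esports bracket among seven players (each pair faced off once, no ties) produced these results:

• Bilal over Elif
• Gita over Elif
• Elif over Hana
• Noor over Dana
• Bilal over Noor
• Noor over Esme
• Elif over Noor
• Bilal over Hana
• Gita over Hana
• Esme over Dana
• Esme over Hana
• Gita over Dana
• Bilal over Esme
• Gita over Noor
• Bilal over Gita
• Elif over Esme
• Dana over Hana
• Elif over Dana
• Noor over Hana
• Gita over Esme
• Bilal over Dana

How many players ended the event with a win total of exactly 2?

Win totals: Esme 2, Bilal 6, Dana 1, Gita 5, Elif 4, Noor 3, Hana 0.
Exactly 2: Esme — 1 player.

1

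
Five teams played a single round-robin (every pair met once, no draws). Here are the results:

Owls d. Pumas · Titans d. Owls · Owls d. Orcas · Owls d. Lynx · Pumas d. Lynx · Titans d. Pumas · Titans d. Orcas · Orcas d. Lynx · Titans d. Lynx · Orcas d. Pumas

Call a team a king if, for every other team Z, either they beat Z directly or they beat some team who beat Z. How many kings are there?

1

Orcas cannot reach Owls, Titans in two steps.
Lynx cannot reach Orcas, Pumas, Owls, Titans in two steps.
Pumas cannot reach Orcas, Owls, Titans in two steps.
Owls cannot reach Titans in two steps.
Titans reaches everyone (king).
Kings: Titans — 1.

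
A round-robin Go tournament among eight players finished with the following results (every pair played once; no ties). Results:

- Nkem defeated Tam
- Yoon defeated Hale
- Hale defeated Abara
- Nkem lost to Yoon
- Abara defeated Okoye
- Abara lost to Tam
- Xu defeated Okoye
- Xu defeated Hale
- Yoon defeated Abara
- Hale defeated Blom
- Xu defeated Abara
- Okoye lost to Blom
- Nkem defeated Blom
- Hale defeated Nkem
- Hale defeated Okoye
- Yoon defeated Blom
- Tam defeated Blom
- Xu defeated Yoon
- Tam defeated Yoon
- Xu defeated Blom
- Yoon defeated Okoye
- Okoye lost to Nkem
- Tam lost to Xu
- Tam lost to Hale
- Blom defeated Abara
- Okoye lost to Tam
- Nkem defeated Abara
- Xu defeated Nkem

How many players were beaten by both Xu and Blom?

2

Xu beat: Hale, Nkem, Abara, Blom, Tam, Okoye, Yoon.
Blom beat: Abara, Okoye.
Both beat: Abara, Okoye — 2.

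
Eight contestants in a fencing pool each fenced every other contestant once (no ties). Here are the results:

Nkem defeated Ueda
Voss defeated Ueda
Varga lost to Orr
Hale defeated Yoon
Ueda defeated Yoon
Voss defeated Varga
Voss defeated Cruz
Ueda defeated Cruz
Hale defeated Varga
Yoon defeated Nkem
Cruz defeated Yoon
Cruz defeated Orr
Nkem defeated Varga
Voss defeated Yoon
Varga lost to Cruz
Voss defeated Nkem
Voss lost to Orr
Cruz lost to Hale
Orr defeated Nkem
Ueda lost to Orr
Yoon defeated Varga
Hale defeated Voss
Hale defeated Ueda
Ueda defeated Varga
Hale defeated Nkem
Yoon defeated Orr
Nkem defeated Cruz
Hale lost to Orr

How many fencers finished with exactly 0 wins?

Win totals: Ueda 3, Varga 0, Voss 5, Yoon 3, Nkem 3, Cruz 3, Hale 6, Orr 5.
Exactly 0: Varga — 1 fencer.

1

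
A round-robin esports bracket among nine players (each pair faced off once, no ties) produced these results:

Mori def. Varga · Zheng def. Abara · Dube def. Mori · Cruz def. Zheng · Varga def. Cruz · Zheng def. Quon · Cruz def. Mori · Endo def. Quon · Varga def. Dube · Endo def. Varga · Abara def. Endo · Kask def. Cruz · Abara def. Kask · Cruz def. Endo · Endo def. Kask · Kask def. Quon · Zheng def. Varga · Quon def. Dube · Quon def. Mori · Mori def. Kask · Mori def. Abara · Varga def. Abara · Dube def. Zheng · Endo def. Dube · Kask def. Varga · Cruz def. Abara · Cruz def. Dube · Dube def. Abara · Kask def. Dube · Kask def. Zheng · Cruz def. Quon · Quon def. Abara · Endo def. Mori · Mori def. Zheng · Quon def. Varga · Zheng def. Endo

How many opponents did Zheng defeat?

Zheng's results: beat Abara, Varga, Quon, Endo; lost to Kask, Mori, Cruz, Dube.
That is 4 wins.

4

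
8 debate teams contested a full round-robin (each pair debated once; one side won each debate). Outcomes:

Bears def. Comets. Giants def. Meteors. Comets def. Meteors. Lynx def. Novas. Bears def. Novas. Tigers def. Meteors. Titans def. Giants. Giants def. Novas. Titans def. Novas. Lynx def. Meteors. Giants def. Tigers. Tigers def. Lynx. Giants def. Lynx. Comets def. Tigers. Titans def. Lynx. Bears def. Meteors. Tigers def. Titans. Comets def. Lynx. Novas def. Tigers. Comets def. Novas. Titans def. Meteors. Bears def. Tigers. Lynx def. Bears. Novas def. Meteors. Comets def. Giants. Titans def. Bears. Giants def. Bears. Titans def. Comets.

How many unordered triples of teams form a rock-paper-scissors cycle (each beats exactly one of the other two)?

8

Win totals: Lynx 3, Meteors 0, Comets 5, Bears 4, Novas 2, Giants 5, Tigers 3, Titans 6.
A team with w wins dominates both others in C(w,2) triples; summing gives 3 + 0 + 10 + 6 + 1 + 10 + 3 + 15 = 48 transitive triples.
Total triples C(8,3) = 56, so cyclic triples = 56 − 48 = 8.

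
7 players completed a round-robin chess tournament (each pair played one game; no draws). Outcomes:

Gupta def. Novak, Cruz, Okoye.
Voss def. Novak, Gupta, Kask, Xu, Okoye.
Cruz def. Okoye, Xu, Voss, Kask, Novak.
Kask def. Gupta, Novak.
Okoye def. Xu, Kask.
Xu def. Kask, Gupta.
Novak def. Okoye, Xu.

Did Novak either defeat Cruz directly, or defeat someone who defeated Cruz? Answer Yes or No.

No

Novak did not beat Cruz directly.
Novak beat Okoye, Xu, but each of them lost to Cruz. No two-step path.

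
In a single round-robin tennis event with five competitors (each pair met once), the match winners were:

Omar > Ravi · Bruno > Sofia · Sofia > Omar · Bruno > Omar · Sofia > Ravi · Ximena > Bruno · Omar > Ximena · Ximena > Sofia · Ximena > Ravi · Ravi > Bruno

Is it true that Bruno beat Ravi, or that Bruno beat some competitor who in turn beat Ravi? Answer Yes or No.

Bruno did not beat Ravi directly.
Bruno beat Sofia, Omar. Of those, Sofia beat Ravi.

Yes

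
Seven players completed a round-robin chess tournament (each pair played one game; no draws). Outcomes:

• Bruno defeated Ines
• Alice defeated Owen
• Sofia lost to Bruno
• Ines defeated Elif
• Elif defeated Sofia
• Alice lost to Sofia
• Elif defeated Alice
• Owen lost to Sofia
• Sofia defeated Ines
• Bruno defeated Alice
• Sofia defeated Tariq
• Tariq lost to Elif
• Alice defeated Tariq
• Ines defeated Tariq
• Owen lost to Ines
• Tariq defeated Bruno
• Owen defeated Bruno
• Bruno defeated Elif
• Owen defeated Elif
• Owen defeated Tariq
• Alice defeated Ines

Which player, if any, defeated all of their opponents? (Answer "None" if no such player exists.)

None

Highest win total is Sofia with 4 (out of 6 possible).
Sofia lost to Bruno, Elif, so no player went undefeated.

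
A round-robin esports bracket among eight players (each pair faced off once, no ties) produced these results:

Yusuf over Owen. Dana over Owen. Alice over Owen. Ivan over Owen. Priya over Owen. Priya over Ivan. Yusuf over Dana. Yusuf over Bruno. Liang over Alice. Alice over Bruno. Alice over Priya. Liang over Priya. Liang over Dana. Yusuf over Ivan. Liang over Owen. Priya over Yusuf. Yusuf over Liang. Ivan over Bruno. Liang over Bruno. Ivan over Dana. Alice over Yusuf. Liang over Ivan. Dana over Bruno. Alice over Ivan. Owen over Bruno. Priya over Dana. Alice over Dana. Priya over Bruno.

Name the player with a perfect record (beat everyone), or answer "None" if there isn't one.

Highest win total is Liang with 6 (out of 7 possible).
Liang lost to Yusuf, so no player went undefeated.

None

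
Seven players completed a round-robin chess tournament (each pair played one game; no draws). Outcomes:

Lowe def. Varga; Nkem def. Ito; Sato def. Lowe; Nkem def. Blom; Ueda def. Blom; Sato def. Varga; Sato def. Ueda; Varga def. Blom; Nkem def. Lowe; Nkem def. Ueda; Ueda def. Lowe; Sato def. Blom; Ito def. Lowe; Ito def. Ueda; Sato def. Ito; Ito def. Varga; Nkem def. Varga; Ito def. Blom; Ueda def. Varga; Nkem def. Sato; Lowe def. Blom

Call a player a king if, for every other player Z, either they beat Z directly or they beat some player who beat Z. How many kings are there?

1

Ueda cannot reach Nkem, Ito, Sato in two steps.
Nkem reaches everyone (king).
Ito cannot reach Nkem, Sato in two steps.
Sato cannot reach Nkem in two steps.
Lowe cannot reach Ueda, Nkem, Ito, Sato in two steps.
Blom cannot reach Ueda, Nkem, Ito, Sato, Lowe, Varga in two steps.
Varga cannot reach Ueda, Nkem, Ito, Sato, Lowe in two steps.
Kings: Nkem — 1.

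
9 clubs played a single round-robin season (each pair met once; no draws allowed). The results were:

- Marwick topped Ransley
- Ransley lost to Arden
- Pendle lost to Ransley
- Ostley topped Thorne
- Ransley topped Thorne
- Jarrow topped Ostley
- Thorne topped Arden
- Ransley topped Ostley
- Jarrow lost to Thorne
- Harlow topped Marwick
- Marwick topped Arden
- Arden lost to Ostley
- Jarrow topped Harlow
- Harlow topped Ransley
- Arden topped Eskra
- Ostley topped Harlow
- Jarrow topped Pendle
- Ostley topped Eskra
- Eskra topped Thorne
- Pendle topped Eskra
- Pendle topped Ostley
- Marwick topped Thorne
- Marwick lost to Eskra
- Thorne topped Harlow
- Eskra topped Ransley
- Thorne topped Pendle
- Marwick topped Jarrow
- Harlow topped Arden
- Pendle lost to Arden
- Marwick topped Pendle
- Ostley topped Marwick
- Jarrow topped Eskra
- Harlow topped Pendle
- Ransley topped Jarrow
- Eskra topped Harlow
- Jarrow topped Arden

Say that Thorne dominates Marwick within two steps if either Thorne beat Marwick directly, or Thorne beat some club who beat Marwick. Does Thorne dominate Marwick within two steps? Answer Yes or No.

Yes

Thorne did not beat Marwick directly.
Thorne beat Pendle, Arden, Jarrow, Harlow. Of those, Harlow beat Marwick.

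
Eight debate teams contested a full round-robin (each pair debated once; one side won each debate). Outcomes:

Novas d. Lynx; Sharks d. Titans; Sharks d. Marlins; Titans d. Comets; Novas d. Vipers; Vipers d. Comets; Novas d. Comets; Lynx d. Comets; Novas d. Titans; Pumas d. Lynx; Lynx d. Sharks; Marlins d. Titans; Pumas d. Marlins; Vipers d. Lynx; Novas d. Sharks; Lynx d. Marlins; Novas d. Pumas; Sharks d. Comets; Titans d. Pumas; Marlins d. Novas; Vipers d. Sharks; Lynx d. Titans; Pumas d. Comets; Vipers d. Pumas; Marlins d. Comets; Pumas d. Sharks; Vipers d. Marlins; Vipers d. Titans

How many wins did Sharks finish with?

3

Sharks' results: beat Marlins, Comets, Titans; lost to Vipers, Lynx, Pumas, Novas.
That is 3 wins.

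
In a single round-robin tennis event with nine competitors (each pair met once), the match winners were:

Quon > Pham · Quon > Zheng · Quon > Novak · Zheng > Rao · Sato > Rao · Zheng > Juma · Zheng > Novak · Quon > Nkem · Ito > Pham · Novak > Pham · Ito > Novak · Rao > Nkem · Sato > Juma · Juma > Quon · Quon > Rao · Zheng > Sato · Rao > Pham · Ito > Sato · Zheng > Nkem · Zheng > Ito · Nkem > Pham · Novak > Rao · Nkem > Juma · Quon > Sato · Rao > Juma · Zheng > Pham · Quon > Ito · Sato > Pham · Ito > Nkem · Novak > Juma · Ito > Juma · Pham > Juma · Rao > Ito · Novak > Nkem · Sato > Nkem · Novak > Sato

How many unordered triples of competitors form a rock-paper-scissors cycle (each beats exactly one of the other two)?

Win totals: Novak 5, Nkem 2, Sato 4, Quon 7, Zheng 7, Juma 1, Rao 4, Pham 1, Ito 5.
A competitor with w wins dominates both others in C(w,2) triples; summing gives 10 + 1 + 6 + 21 + 21 + 0 + 6 + 0 + 10 = 75 transitive triples.
Total triples C(9,3) = 84, so cyclic triples = 84 − 75 = 9.

9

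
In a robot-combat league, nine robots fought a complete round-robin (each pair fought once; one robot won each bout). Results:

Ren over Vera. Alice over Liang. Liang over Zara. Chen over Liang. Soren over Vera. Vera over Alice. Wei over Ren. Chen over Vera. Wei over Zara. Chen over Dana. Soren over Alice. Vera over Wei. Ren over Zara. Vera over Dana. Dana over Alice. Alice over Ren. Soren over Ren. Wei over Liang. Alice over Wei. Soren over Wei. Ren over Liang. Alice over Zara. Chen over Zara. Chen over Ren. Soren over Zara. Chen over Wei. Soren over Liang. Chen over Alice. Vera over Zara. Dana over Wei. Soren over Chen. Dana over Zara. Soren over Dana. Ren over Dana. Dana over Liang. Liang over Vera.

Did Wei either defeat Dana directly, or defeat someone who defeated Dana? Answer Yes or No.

Wei did not beat Dana directly.
Wei beat Ren, Liang, Zara. Of those, Ren beat Dana.

Yes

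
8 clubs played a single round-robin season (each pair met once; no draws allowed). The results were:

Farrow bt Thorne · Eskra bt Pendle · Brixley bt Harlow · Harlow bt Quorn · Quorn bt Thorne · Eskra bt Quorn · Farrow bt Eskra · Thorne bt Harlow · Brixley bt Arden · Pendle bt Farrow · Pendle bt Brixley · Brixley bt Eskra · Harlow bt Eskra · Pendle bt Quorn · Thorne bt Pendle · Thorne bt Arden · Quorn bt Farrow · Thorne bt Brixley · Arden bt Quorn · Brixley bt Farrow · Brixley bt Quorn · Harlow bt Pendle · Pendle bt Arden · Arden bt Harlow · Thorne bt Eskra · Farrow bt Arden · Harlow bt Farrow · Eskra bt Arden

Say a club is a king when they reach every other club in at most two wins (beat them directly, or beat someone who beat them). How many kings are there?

Quorn reaches everyone (king).
Thorne reaches everyone (king).
Farrow reaches everyone (king).
Eskra reaches everyone (king).
Pendle reaches everyone (king).
Arden cannot reach Brixley in two steps.
Harlow reaches everyone (king).
Brixley reaches everyone (king).
Kings: Quorn, Thorne, Farrow, Eskra, Pendle, Harlow, Brixley — 7.

7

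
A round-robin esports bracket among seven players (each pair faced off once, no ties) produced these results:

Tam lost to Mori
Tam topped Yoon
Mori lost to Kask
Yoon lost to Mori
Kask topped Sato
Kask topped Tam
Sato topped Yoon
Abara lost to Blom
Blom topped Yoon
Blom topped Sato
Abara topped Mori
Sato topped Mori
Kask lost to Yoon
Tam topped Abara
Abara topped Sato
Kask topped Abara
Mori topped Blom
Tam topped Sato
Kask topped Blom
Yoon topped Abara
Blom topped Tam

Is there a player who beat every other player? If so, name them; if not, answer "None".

Highest win total is Kask with 5 (out of 6 possible).
Kask lost to Yoon, so no player went undefeated.

None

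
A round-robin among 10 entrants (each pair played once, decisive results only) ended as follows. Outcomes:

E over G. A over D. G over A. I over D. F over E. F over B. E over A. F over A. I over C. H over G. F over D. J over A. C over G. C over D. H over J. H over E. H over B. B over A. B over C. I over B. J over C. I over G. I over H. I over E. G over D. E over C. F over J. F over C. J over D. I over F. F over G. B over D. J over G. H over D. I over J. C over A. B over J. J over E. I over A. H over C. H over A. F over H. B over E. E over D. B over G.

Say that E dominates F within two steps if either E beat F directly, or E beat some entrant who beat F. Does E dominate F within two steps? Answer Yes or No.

No

E did not beat F directly.
E beat A, C, D, G, but each of them lost to F. No two-step path.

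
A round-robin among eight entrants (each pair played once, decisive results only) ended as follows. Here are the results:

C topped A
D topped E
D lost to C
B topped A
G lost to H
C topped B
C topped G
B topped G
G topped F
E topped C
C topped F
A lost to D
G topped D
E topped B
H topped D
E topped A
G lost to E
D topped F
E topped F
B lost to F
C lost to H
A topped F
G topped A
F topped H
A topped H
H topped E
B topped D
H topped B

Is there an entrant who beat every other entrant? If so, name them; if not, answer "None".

None

Highest win total is H with 5 (out of 7 possible).
H lost to A, F, so no entrant went undefeated.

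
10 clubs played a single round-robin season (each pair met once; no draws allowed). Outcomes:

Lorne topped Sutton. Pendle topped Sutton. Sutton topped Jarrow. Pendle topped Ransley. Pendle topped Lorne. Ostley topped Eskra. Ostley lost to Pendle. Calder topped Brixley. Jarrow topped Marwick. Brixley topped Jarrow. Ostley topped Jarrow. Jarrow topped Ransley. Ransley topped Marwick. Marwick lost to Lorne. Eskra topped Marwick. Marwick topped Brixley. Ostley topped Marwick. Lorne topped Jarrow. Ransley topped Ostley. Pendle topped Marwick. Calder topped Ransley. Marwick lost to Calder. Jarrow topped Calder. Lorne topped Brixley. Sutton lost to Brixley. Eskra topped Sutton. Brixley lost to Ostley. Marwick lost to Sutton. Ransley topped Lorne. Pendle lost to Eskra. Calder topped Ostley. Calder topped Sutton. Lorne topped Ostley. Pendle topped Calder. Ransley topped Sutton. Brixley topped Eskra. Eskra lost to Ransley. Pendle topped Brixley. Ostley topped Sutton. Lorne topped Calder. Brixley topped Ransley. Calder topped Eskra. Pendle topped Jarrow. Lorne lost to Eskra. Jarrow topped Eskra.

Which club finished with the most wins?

Win totals: Pendle 8, Ransley 5, Calder 6, Jarrow 4, Lorne 6, Brixley 4, Marwick 1, Eskra 4, Ostley 5, Sutton 2.
Pendle leads with 8 wins (next highest: 6).

Pendle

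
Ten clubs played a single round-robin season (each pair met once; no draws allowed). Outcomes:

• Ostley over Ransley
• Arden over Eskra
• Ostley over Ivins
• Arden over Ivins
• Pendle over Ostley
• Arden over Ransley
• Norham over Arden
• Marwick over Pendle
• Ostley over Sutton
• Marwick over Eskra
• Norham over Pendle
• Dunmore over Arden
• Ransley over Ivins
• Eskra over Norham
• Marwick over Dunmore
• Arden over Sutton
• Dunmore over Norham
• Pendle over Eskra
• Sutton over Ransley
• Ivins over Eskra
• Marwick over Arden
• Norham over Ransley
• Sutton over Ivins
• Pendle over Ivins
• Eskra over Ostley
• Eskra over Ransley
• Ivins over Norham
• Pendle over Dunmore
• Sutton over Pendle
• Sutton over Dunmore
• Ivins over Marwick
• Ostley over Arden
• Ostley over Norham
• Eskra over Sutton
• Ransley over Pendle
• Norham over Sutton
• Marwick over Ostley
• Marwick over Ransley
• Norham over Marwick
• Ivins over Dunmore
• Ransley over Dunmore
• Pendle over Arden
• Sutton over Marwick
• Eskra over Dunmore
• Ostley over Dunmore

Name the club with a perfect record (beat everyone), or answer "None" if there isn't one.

Highest win total is Ostley with 6 (out of 9 possible).
Ostley lost to Marwick, Pendle, Eskra, so no club went undefeated.

None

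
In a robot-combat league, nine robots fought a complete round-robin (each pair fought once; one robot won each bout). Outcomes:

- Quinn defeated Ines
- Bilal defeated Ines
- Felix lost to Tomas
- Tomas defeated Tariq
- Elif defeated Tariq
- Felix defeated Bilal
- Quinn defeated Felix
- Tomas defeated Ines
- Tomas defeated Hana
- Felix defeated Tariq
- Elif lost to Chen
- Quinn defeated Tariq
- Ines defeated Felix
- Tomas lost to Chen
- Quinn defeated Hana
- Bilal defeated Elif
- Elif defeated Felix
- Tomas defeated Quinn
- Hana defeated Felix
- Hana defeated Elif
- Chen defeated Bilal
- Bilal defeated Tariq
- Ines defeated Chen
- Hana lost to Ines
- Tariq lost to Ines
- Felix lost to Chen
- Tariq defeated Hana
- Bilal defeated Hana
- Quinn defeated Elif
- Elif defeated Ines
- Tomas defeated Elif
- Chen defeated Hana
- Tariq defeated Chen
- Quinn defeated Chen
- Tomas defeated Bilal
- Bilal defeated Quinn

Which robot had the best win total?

Tomas

Win totals: Elif 3, Ines 4, Chen 5, Hana 2, Quinn 6, Bilal 5, Tomas 7, Felix 2, Tariq 2.
Tomas leads with 7 wins (next highest: 6).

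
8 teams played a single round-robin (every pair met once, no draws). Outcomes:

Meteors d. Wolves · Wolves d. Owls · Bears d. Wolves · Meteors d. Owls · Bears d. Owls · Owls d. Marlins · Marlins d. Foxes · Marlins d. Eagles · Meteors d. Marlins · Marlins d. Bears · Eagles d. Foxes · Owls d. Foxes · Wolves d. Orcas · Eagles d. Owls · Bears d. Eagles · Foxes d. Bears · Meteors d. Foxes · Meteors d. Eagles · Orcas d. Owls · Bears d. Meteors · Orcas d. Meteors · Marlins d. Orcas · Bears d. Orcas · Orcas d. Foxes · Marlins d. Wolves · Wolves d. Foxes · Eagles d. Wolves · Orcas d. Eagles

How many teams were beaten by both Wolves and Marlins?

Wolves beat: Owls, Foxes, Orcas.
Marlins beat: Wolves, Eagles, Foxes, Orcas, Bears.
Both beat: Foxes, Orcas — 2.

2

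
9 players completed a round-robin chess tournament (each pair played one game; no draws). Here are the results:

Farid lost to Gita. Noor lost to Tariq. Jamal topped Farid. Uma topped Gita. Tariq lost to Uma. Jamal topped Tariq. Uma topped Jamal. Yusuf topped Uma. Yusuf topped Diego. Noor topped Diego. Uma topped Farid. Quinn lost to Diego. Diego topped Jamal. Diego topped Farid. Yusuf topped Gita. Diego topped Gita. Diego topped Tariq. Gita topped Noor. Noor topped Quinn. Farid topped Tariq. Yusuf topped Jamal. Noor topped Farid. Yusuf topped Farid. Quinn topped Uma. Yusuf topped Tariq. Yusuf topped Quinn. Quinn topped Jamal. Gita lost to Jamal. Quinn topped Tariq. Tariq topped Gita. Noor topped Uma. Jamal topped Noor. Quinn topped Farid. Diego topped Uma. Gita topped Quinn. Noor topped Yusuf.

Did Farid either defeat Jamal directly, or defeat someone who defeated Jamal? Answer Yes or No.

No

Farid did not beat Jamal directly.
Farid beat Tariq, but each of them lost to Jamal. No two-step path.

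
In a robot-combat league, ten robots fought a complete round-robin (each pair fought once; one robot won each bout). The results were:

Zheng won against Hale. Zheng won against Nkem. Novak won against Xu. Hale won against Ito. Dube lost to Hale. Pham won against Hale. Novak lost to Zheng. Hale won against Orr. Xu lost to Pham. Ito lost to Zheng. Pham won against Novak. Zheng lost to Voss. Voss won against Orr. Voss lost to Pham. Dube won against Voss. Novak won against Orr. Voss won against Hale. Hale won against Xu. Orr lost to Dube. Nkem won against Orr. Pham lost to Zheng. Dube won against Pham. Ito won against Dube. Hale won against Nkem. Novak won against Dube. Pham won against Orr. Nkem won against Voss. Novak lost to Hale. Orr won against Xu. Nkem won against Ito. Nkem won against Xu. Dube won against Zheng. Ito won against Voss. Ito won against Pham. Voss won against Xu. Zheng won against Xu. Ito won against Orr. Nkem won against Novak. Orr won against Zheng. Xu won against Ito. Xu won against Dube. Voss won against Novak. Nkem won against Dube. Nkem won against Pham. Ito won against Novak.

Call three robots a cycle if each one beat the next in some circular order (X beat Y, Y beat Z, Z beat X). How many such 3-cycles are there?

28

Win totals: Zheng 6, Novak 3, Dube 4, Xu 2, Orr 2, Nkem 7, Pham 5, Voss 5, Hale 6, Ito 5.
A robot with w wins dominates both others in C(w,2) triples; summing gives 15 + 3 + 6 + 1 + 1 + 21 + 10 + 10 + 15 + 10 = 92 transitive triples.
Total triples C(10,3) = 120, so cyclic triples = 120 − 92 = 28.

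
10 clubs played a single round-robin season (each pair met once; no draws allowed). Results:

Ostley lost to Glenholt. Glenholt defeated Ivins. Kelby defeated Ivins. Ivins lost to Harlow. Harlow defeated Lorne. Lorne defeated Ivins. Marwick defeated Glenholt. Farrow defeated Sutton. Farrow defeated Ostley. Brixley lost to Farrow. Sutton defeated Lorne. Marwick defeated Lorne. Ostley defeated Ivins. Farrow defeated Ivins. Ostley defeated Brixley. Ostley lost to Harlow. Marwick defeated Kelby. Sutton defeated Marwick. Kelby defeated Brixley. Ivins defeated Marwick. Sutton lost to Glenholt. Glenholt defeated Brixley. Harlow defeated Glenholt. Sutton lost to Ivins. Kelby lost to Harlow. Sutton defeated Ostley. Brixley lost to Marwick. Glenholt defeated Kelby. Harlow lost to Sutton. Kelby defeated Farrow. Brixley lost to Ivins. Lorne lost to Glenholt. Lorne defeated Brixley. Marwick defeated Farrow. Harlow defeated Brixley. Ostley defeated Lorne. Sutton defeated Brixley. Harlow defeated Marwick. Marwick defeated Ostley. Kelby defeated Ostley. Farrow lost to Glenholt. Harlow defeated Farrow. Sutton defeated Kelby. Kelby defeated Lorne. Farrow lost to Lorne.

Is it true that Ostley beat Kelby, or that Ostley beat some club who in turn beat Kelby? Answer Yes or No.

No

Ostley did not beat Kelby directly.
Ostley beat Lorne, Ivins, Brixley, but each of them lost to Kelby. No two-step path.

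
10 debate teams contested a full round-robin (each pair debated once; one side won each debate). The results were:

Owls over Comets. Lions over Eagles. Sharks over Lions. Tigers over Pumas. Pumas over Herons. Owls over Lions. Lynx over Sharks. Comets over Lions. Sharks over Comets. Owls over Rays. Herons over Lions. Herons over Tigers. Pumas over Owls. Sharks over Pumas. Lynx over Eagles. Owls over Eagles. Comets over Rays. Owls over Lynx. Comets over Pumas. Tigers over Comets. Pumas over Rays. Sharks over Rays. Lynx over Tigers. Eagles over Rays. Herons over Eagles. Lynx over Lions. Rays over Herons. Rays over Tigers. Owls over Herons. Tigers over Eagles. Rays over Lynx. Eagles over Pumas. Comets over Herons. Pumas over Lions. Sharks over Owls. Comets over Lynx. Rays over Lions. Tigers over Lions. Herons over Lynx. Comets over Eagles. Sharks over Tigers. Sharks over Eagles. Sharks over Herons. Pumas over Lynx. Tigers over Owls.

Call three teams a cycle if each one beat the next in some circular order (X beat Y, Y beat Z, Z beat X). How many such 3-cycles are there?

23

Win totals: Sharks 8, Herons 4, Lynx 4, Eagles 2, Pumas 5, Owls 6, Tigers 5, Lions 1, Comets 6, Rays 4.
A team with w wins dominates both others in C(w,2) triples; summing gives 28 + 6 + 6 + 1 + 10 + 15 + 10 + 0 + 15 + 6 = 97 transitive triples.
Total triples C(10,3) = 120, so cyclic triples = 120 − 97 = 23.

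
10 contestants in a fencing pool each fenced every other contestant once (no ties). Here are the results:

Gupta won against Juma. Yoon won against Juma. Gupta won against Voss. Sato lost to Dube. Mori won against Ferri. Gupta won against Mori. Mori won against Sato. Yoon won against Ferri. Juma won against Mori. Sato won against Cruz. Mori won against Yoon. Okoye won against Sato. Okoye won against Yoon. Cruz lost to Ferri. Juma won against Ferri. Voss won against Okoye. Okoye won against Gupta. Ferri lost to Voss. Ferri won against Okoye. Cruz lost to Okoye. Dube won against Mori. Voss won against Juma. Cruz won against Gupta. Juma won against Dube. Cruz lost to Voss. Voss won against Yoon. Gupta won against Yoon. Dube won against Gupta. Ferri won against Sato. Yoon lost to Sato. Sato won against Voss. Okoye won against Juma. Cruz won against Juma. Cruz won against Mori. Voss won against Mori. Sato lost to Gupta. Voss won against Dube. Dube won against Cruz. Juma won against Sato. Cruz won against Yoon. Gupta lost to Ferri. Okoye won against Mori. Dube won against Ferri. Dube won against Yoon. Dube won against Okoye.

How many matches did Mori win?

Mori's results: beat Ferri, Yoon, Sato; lost to Juma, Gupta, Dube, Cruz, Okoye, Voss.
That is 3 wins.

3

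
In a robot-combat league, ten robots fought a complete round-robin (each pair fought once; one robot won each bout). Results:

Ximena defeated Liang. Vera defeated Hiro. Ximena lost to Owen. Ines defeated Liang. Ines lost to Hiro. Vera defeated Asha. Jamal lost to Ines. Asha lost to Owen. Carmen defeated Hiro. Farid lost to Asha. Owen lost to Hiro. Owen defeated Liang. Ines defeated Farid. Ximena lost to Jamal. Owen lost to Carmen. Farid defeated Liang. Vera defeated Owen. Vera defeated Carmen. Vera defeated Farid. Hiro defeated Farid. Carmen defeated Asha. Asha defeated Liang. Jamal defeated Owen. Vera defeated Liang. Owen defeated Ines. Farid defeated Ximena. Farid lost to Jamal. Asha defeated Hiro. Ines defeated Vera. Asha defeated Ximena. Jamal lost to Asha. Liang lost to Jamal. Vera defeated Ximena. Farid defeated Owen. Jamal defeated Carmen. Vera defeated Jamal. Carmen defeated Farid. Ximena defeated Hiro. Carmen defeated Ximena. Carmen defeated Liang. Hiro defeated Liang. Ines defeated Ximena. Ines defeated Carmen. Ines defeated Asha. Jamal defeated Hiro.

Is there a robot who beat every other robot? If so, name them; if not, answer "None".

Highest win total is Vera with 8 (out of 9 possible).
Vera lost to Ines, so no robot went undefeated.

None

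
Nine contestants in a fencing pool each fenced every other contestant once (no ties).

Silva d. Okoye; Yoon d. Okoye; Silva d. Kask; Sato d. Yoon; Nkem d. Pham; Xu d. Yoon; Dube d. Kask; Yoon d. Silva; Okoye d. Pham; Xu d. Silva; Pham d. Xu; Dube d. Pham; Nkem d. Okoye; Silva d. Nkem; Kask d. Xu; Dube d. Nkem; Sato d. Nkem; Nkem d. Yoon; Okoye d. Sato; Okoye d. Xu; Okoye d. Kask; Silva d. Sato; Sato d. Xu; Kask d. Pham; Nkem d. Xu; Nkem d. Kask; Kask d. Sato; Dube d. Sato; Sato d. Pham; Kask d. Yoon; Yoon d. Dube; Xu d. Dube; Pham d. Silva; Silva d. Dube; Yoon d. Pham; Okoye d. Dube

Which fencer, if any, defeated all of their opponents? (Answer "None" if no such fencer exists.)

None

Highest win total is Silva with 5 (out of 8 possible).
Silva lost to Xu, Yoon, Pham, so no fencer went undefeated.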